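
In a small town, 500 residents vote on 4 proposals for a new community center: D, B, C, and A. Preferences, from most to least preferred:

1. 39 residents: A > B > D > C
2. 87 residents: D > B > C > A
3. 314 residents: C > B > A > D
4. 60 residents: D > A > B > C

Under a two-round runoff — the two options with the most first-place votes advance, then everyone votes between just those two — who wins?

C

Round 1 first-place votes: D 147, B 0, C 314, A 39.
C and D advance.
Runoff: C is preferred to D by 314 voters; D by 186.
C wins the runoff.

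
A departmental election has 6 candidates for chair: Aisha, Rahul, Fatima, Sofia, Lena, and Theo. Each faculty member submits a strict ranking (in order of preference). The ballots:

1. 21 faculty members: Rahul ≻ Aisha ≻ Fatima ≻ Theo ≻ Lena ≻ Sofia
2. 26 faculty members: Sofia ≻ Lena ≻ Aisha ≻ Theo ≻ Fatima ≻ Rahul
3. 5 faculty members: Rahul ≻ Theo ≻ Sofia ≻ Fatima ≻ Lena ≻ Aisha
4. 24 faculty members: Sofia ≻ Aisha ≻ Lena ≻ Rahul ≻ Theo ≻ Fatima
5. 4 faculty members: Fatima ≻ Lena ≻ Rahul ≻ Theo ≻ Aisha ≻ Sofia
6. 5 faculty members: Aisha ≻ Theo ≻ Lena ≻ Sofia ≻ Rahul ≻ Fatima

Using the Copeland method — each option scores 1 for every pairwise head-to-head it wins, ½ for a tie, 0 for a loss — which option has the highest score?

Aisha: beats Rahul, Fatima, Lena, and Theo; loses to Sofia → score 4.
Rahul: beats Fatima and Theo; loses to Aisha, Sofia, and Lena → score 2.
Fatima: loses to Aisha, Rahul, Sofia, Lena, and Theo → score 0.
Sofia: beats Aisha, Rahul, Fatima, Lena, and Theo → score 5.
Lena: beats Rahul, Fatima, and Theo; loses to Aisha and Sofia → score 3.
Theo: beats Fatima; loses to Aisha, Rahul, Sofia, and Lena → score 1.
Sofia has the best pairwise record.

Sofia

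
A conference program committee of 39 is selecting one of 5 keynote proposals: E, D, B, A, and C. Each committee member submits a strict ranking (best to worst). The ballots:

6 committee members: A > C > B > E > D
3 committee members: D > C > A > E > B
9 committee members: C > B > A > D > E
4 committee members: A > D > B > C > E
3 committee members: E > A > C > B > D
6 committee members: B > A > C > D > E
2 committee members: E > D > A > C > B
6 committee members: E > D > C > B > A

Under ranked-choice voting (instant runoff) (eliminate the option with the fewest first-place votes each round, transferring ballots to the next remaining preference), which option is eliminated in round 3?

E

Round 1: E 11, D 3, B 6, A 10, C 9. Eliminate D.
Round 2: E 11, B 6, A 10, C 12. Eliminate B.
Round 3: E 11, A 16, C 12. Eliminate E.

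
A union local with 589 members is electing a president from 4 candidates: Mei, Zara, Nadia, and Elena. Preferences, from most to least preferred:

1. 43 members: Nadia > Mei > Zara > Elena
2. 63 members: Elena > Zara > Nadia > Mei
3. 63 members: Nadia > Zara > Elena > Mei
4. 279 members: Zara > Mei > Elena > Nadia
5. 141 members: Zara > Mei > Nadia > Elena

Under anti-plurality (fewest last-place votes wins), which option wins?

Zara

Last-place votes: Mei 126, Zara 0, Nadia 279, Elena 184.
Zara is ranked last by the fewest voters, so Zara wins.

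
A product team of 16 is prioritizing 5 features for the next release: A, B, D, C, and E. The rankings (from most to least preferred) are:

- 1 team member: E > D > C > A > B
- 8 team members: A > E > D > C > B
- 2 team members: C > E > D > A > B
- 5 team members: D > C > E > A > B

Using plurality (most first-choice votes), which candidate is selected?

First-place votes: A 8, B 0, D 5, C 2, E 1.
A has the most first-place votes.

A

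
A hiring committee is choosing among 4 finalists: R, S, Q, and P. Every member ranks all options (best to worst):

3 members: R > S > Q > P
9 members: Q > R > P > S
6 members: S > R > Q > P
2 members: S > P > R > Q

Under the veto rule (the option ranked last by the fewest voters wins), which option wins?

Last-place votes: R 0, S 9, Q 2, P 9.
R is ranked last by the fewest voters, so R wins.

R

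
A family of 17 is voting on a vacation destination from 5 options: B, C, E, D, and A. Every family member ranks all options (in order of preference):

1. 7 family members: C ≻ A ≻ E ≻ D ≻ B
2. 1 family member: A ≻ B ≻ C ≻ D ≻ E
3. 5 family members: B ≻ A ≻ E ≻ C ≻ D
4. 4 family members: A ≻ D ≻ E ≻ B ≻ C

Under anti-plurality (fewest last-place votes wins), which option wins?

A

Last-place votes: B 7, C 4, E 1, D 5, A 0.
A is ranked last by the fewest voters, so A wins.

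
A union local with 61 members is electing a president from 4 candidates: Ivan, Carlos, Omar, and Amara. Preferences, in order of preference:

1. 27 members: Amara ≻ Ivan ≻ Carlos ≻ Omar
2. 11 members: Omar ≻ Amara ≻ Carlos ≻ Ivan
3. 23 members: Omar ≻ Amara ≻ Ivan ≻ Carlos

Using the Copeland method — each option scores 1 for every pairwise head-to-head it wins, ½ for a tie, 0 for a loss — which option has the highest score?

Omar

Ivan: beats Carlos; loses to Omar and Amara → score 1.
Carlos: loses to Ivan, Omar, and Amara → score 0.
Omar: beats Ivan, Carlos, and Amara → score 3.
Amara: beats Ivan and Carlos; loses to Omar → score 2.
Omar has the best pairwise record.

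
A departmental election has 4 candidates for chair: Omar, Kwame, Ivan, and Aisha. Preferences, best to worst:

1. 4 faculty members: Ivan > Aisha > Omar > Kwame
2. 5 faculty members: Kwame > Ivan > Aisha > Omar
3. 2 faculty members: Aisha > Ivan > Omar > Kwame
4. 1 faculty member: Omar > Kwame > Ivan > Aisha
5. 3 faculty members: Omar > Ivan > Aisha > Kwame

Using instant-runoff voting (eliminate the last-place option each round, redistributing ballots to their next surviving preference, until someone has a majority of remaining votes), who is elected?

Ivan

Round 1: Omar 4, Kwame 5, Ivan 4, Aisha 2. Eliminate Aisha.
Round 2: Omar 4, Kwame 5, Ivan 6. Eliminate Omar.
Round 3: Kwame 6, Ivan 9. Ivan has a majority.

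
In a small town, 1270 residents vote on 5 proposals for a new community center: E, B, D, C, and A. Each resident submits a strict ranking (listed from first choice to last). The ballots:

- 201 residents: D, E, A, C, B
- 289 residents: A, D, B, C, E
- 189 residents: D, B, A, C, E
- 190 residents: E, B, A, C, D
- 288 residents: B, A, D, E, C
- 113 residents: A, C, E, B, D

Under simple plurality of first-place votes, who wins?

First-place votes: E 190, B 288, D 390, C 0, A 402.
A has the most first-place votes.

A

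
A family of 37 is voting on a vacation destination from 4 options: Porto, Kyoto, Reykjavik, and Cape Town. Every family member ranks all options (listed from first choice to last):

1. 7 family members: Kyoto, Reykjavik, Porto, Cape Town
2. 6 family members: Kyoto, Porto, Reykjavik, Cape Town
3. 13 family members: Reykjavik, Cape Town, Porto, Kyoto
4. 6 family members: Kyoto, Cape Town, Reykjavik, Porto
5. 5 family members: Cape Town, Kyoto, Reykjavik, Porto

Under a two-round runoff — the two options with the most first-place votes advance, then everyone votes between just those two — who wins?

Kyoto

Round 1 first-place votes: Porto 0, Kyoto 19, Reykjavik 13, Cape Town 5.
Kyoto and Reykjavik advance.
Runoff: Kyoto is preferred to Reykjavik by 24 voters; Reykjavik by 13.
Kyoto wins the runoff.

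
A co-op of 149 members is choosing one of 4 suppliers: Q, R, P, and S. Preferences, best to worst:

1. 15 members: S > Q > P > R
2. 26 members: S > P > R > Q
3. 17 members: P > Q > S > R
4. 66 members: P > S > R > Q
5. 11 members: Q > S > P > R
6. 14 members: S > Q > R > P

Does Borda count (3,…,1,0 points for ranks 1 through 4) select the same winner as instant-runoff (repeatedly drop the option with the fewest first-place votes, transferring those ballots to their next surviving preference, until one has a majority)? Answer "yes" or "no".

no

Borda — scores: Q 125, R 106, P 327, S 336. Winner: S.
Instant-runoff — R1 Q 11, R 0, P 83, S 55 (P winner). Winner: P.
The two methods disagree.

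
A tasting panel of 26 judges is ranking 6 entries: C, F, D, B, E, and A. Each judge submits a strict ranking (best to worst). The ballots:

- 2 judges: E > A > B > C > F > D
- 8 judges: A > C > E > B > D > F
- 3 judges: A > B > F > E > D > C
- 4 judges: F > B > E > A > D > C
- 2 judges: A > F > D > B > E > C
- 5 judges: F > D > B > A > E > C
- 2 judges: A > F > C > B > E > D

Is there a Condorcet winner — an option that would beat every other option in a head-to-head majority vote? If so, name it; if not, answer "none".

A

A vs C: 26–0 for A.
A vs F: 17–9 for A.
A vs D: 21–5 for A.
A vs B: 17–9 for A.
A vs E: 20–6 for A.
A beats every other option head-to-head.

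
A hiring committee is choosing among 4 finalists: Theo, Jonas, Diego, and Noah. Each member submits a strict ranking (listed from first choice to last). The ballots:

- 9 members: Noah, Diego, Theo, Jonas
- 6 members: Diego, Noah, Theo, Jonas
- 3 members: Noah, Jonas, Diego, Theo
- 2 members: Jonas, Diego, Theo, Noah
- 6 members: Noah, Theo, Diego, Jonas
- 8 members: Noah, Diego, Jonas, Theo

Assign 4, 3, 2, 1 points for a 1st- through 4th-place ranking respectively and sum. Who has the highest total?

Noah

Theo: 9·2 + 6·2 + 3·1 + 2·2 + 6·3 + 8·1 = 63
Jonas: 9·1 + 6·1 + 3·3 + 2·4 + 6·1 + 8·2 = 54
Diego: 9·3 + 6·4 + 3·2 + 2·3 + 6·2 + 8·3 = 99
Noah: 9·4 + 6·3 + 3·4 + 2·1 + 6·4 + 8·4 = 124
Noah has the highest Borda score (124).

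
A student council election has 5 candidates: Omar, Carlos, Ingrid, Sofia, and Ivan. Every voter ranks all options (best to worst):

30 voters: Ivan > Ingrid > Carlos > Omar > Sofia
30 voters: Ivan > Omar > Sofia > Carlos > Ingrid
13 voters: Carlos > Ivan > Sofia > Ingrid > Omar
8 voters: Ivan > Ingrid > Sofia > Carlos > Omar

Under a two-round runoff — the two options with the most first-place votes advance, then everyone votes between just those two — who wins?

Round 1 first-place votes: Omar 0, Carlos 13, Ingrid 0, Sofia 0, Ivan 68.
Ivan and Carlos advance.
Runoff: Ivan is preferred to Carlos by 68 voters; Carlos by 13.
Ivan wins the runoff.

Ivan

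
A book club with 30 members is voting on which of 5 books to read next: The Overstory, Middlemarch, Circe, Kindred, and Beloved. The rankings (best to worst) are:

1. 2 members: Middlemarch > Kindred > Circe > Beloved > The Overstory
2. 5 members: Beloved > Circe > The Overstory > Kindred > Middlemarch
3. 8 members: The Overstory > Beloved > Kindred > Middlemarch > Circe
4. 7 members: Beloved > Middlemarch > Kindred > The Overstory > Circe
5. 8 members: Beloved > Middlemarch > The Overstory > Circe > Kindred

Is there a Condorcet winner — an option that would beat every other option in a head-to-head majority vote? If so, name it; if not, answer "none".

Beloved

Beloved vs The Overstory: 22–8 for Beloved.
Beloved vs Middlemarch: 28–2 for Beloved.
Beloved vs Circe: 28–2 for Beloved.
Beloved vs Kindred: 28–2 for Beloved.
Beloved beats every other option head-to-head.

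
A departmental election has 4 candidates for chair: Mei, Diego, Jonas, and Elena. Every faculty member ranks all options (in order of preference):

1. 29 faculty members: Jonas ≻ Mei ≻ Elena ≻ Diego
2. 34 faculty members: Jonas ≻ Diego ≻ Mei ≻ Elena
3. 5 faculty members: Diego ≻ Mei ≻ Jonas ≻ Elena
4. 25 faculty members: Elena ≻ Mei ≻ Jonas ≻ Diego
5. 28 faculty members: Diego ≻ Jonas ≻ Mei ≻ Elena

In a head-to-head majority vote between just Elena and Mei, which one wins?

Mei

Voters preferring Elena to Mei: 25; preferring Mei to Elena: 96.
Mei wins the head-to-head.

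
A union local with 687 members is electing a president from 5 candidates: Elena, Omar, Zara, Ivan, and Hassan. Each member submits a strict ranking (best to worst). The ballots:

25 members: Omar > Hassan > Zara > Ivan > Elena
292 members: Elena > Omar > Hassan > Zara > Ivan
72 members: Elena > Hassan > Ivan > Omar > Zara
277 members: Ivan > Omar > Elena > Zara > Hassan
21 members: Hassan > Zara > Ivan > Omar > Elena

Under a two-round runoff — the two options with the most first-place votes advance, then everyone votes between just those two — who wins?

Round 1 first-place votes: Elena 364, Omar 25, Zara 0, Ivan 277, Hassan 21.
Elena and Ivan advance.
Runoff: Elena is preferred to Ivan by 364 voters; Ivan by 323.
Elena wins the runoff.

Elena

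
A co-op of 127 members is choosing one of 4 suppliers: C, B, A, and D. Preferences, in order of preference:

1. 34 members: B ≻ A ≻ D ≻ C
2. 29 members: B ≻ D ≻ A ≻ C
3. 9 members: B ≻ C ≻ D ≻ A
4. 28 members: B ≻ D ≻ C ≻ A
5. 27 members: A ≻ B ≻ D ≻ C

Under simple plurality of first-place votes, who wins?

First-place votes: C 0, B 100, A 27, D 0.
B has the most first-place votes.

B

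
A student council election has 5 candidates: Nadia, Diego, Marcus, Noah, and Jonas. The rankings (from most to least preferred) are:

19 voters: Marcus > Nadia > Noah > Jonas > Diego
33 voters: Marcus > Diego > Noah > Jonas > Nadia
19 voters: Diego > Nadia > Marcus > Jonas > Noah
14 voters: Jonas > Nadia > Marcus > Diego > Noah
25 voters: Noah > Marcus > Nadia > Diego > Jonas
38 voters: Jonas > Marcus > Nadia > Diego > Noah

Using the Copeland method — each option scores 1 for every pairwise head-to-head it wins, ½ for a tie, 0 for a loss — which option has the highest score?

Nadia: beats Diego and Noah; loses to Marcus and Jonas → score 2.
Diego: beats Noah and Jonas; loses to Nadia and Marcus → score 2.
Marcus: beats Nadia, Diego, Noah, and Jonas → score 4.
Noah: beats Jonas; loses to Nadia, Diego, and Marcus → score 1.
Jonas: beats Nadia; loses to Diego, Marcus, and Noah → score 1.
Marcus has the best pairwise record.

Marcus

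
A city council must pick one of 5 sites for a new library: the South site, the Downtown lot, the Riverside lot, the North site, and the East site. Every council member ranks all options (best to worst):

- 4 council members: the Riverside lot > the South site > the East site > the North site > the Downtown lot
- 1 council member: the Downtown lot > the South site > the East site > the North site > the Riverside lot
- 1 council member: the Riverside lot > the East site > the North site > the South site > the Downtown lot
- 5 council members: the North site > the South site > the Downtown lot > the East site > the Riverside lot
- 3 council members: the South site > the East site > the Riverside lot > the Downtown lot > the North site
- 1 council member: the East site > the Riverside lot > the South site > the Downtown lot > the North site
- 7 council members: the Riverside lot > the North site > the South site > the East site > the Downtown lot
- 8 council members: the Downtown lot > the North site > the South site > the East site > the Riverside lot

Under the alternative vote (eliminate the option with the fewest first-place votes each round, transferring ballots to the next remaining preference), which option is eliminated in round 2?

the South site

Round 1: the South site 3, the Downtown lot 9, the Riverside lot 12, the North site 5, the East site 1. Eliminate the East site.
Round 2: the South site 3, the Downtown lot 9, the Riverside lot 13, the North site 5. Eliminate the South site.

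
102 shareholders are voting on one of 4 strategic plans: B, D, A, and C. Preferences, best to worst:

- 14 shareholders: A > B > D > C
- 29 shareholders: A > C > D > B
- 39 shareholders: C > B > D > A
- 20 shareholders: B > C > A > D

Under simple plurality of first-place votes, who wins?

First-place votes: B 20, D 0, A 43, C 39.
A has the most first-place votes.

A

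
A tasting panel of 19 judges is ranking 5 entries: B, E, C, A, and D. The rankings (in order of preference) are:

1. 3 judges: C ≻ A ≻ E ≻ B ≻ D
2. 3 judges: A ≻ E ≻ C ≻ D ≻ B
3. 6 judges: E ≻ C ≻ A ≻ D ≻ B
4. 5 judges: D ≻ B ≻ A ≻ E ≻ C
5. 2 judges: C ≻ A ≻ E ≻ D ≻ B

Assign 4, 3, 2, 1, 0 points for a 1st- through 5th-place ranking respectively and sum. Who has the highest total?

A

B: 3·1 + 3·0 + 6·0 + 5·3 + 2·0 = 18
E: 3·2 + 3·3 + 6·4 + 5·1 + 2·2 = 48
C: 3·4 + 3·2 + 6·3 + 5·0 + 2·4 = 44
A: 3·3 + 3·4 + 6·2 + 5·2 + 2·3 = 49
D: 3·0 + 3·1 + 6·1 + 5·4 + 2·1 = 31
A has the highest Borda score (49).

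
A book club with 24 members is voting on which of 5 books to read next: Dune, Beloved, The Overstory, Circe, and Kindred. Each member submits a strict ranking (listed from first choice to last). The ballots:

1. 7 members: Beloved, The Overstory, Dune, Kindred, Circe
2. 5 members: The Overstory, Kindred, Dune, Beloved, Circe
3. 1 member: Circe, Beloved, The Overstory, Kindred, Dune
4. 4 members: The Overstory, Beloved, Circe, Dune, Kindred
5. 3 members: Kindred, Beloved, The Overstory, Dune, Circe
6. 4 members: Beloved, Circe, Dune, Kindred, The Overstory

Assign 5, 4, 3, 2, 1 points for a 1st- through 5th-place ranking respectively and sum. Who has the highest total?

Beloved

Dune: 7·3 + 5·3 + 1·1 + 4·2 + 3·2 + 4·3 = 63
Beloved: 7·5 + 5·2 + 1·4 + 4·4 + 3·4 + 4·5 = 97
The Overstory: 7·4 + 5·5 + 1·3 + 4·5 + 3·3 + 4·1 = 89
Circe: 7·1 + 5·1 + 1·5 + 4·3 + 3·1 + 4·4 = 48
Kindred: 7·2 + 5·4 + 1·2 + 4·1 + 3·5 + 4·2 = 63
Beloved has the highest Borda score (97).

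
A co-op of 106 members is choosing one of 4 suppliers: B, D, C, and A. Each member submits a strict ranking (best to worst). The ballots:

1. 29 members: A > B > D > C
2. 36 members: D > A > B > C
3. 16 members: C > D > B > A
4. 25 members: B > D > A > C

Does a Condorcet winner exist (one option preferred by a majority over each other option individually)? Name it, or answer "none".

Checking pairwise contests:
A beats B 65–41.
B beats D 54–52.
B beats C 90–16.
D beats A 77–29.
Every option loses at least one head-to-head, so there is no Condorcet winner.

none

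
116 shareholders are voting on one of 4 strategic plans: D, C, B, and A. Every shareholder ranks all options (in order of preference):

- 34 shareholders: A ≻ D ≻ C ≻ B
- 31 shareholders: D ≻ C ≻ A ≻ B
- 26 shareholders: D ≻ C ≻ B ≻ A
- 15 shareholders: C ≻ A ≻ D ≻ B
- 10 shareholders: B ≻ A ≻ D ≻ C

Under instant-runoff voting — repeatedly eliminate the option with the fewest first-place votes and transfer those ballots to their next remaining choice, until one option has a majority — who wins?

Round 1: D 57, C 15, B 10, A 34. Eliminate B.
Round 2: D 57, C 15, A 44. Eliminate C.
Round 3: D 57, A 59. A has a majority.

A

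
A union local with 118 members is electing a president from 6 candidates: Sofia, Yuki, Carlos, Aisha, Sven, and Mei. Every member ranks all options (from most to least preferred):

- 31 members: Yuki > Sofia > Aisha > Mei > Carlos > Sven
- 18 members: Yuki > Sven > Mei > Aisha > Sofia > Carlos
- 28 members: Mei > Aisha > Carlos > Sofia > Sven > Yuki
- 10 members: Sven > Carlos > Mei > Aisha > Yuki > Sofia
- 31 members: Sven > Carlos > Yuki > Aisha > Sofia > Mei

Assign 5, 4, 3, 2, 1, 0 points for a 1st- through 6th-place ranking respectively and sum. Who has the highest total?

Sofia: 31·4 + 18·1 + 28·2 + 10·0 + 31·1 = 229
Yuki: 31·5 + 18·5 + 28·0 + 10·1 + 31·3 = 348
Carlos: 31·1 + 18·0 + 28·3 + 10·4 + 31·4 = 279
Aisha: 31·3 + 18·2 + 28·4 + 10·2 + 31·2 = 323
Sven: 31·0 + 18·4 + 28·1 + 10·5 + 31·5 = 305
Mei: 31·2 + 18·3 + 28·5 + 10·3 + 31·0 = 286
Yuki has the highest Borda score (348).

Yuki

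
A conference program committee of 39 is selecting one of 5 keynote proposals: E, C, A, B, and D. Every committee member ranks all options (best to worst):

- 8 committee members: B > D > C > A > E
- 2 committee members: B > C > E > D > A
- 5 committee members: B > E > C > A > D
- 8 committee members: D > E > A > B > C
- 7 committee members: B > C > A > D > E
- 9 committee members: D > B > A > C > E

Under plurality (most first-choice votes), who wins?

B

First-place votes: E 0, C 0, A 0, B 22, D 17.
B has the most first-place votes.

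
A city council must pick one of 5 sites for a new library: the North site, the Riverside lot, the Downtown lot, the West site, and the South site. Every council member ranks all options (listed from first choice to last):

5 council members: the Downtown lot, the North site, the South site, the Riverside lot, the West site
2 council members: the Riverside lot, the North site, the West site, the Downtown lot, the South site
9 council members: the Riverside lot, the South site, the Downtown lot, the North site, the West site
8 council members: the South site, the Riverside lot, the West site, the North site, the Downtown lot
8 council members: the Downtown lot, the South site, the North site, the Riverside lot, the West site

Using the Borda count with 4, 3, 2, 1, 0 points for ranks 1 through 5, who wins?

the North site: 5·3 + 2·3 + 9·1 + 8·1 + 8·2 = 54
the Riverside lot: 5·1 + 2·4 + 9·4 + 8·3 + 8·1 = 81
the Downtown lot: 5·4 + 2·1 + 9·2 + 8·0 + 8·4 = 72
the West site: 5·0 + 2·2 + 9·0 + 8·2 + 8·0 = 20
the South site: 5·2 + 2·0 + 9·3 + 8·4 + 8·3 = 93
the South site has the highest Borda score (93).

the South site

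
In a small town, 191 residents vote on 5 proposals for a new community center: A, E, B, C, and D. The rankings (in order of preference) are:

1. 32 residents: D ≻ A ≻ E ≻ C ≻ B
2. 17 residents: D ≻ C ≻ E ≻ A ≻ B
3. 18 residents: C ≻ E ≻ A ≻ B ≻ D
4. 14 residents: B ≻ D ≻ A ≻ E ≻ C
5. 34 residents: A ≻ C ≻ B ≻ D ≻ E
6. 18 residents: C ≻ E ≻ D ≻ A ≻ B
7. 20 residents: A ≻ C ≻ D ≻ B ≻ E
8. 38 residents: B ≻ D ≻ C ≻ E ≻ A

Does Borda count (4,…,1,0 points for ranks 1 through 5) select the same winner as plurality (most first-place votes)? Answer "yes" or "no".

no

Borda — scores: A 411, E 258, B 314, C 465, D 462. Winner: C.
Plurality — first-place votes: A 54, E 0, B 52, C 36, D 49. Winner: A.
The two methods disagree.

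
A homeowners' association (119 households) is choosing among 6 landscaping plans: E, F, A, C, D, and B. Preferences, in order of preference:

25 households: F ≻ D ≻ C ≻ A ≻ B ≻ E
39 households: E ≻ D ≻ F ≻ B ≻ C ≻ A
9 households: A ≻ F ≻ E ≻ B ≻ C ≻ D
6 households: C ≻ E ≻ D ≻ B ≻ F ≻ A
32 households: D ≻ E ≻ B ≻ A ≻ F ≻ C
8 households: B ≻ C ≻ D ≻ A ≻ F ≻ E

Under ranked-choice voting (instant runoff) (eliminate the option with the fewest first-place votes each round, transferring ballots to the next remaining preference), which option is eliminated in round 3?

A

Round 1: E 39, F 25, A 9, C 6, D 32, B 8. Eliminate C.
Round 2: E 45, F 25, A 9, D 32, B 8. Eliminate B.
Round 3: E 45, F 25, A 9, D 40. Eliminate A.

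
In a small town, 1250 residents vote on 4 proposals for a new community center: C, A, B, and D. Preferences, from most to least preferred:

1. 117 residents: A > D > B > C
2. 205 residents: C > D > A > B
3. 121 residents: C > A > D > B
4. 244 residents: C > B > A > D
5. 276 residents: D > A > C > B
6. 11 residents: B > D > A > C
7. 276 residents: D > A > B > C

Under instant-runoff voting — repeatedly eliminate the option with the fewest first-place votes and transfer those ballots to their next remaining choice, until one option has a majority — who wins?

Round 1: C 570, A 117, B 11, D 552. Eliminate B.
Round 2: C 570, A 117, D 563. Eliminate A.
Round 3: C 570, D 680. D has a majority.

D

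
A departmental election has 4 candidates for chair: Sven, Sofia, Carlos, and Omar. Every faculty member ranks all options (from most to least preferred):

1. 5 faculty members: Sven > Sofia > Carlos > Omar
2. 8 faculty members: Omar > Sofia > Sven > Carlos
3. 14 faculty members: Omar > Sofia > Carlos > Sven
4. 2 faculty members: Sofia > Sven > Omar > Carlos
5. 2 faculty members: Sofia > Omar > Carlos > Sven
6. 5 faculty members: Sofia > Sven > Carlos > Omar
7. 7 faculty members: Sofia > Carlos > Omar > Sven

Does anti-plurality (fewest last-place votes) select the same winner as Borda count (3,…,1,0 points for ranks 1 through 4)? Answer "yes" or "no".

Anti-plurality — last-place votes: Sven 23, Sofia 0, Carlos 10, Omar 10. Winner: Sofia.
Borda — scores: Sven 37, Sofia 102, Carlos 40, Omar 79. Winner: Sofia.
The two methods agree.

yes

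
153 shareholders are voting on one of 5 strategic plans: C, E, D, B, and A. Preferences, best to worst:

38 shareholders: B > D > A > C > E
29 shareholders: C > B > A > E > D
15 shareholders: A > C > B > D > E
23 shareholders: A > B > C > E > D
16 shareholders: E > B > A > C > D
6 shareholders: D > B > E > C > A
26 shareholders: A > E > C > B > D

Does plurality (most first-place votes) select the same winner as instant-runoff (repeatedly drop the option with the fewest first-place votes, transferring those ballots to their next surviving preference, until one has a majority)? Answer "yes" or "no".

no

Plurality — first-place votes: C 29, E 16, D 6, B 38, A 64. Winner: A.
Instant-runoff — R1 C 29, E 16, D 6, B 38, A 64 (D out); R2 C 29, E 16, B 44, A 64 (E out); R3 C 29, B 60, A 64 (C out); R4 B 89, A 64 (B winner). Winner: B.
The two methods disagree.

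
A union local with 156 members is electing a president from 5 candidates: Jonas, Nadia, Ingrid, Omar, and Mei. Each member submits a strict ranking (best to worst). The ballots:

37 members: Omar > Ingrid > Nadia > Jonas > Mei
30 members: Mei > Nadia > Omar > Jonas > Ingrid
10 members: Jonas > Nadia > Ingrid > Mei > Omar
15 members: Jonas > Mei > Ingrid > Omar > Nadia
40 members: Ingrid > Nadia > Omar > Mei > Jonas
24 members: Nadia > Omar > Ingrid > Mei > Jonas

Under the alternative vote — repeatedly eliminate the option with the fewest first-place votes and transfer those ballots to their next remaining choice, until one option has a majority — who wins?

Omar

Round 1: Jonas 25, Nadia 24, Ingrid 40, Omar 37, Mei 30. Eliminate Nadia.
Round 2: Jonas 25, Ingrid 40, Omar 61, Mei 30. Eliminate Jonas.
Round 3: Ingrid 50, Omar 61, Mei 45. Eliminate Mei.
Round 4: Ingrid 65, Omar 91. Omar has a majority.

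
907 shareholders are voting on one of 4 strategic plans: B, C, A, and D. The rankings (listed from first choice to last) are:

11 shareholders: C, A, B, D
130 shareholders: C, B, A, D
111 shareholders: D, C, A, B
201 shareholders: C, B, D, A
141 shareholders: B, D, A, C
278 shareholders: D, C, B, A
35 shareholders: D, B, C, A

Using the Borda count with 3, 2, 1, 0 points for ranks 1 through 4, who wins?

B: 11·1 + 130·2 + 111·0 + 201·2 + 141·3 + 278·1 + 35·2 = 1444
C: 11·3 + 130·3 + 111·2 + 201·3 + 141·0 + 278·2 + 35·1 = 1839
A: 11·2 + 130·1 + 111·1 + 201·0 + 141·1 + 278·0 + 35·0 = 404
D: 11·0 + 130·0 + 111·3 + 201·1 + 141·2 + 278·3 + 35·3 = 1755
C has the highest Borda score (1839).

C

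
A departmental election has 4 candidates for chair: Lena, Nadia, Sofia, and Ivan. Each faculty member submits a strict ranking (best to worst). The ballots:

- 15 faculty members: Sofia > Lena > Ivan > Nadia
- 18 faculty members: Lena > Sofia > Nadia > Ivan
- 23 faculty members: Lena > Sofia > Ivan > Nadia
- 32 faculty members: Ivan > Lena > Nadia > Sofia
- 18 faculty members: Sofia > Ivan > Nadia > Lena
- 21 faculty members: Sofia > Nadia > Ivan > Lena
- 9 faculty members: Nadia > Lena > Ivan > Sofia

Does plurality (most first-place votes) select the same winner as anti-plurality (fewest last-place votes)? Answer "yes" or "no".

no

Plurality — first-place votes: Lena 41, Nadia 9, Sofia 54, Ivan 32. Winner: Sofia.
Anti-plurality — last-place votes: Lena 39, Nadia 38, Sofia 41, Ivan 18. Winner: Ivan.
The two methods disagree.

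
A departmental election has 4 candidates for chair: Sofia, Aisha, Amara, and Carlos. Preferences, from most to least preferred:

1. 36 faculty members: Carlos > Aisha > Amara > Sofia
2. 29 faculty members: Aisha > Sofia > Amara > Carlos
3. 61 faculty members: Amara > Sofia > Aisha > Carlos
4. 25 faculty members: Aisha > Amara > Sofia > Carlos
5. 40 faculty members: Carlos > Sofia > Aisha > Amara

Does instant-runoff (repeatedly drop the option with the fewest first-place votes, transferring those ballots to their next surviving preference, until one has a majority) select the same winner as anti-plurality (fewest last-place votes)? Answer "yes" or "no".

no

Instant-runoff — R1 Sofia 0, Aisha 54, Amara 61, Carlos 76 (Sofia out); R2 Aisha 54, Amara 61, Carlos 76 (Aisha out); R3 Amara 115, Carlos 76 (Amara winner). Winner: Amara.
Anti-plurality — last-place votes: Sofia 36, Aisha 0, Amara 40, Carlos 115. Winner: Aisha.
The two methods disagree.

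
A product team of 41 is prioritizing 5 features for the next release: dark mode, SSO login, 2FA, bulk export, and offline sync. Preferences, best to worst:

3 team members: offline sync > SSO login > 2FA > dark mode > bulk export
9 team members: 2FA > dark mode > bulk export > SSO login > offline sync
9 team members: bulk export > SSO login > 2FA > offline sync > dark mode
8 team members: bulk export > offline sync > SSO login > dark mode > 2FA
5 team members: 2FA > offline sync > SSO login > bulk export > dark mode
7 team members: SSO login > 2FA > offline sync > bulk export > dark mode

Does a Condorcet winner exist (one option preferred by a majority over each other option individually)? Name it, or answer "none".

none

Checking pairwise contests:
SSO login beats dark mode 32–9.
bulk export beats SSO login 26–15.
SSO login beats 2FA 27–14.
2FA beats bulk export 24–17.
SSO login beats offline sync 25–16.
Every option loses at least one head-to-head, so there is no Condorcet winner.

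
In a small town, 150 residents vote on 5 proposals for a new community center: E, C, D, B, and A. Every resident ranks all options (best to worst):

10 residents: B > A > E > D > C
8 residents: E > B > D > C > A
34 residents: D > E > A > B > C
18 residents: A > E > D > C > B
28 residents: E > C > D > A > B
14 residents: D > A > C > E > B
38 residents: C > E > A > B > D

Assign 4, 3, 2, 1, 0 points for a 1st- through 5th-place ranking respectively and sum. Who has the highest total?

E: 10·2 + 8·4 + 34·3 + 18·3 + 28·4 + 14·1 + 38·3 = 448
C: 10·0 + 8·1 + 34·0 + 18·1 + 28·3 + 14·2 + 38·4 = 290
D: 10·1 + 8·2 + 34·4 + 18·2 + 28·2 + 14·4 + 38·0 = 310
B: 10·4 + 8·3 + 34·1 + 18·0 + 28·0 + 14·0 + 38·1 = 136
A: 10·3 + 8·0 + 34·2 + 18·4 + 28·1 + 14·3 + 38·2 = 316
E has the highest Borda score (448).

E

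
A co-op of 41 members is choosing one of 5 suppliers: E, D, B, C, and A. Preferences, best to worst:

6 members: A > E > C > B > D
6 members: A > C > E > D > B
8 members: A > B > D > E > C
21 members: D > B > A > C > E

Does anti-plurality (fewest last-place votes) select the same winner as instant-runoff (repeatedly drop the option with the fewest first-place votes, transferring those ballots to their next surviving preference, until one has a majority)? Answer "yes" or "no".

no

Anti-plurality — last-place votes: E 21, D 6, B 6, C 8, A 0. Winner: A.
Instant-runoff — R1 E 0, D 21, B 0, C 0, A 20 (D winner). Winner: D.
The two methods disagree.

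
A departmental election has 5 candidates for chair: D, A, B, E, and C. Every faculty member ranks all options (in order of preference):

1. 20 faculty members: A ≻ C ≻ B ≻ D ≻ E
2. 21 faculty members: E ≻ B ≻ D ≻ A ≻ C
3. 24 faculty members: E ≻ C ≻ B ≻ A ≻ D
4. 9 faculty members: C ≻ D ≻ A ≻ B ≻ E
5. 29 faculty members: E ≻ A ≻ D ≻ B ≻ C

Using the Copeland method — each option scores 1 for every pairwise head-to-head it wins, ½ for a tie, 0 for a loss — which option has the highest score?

E

D: loses to A, B, E, and C → score 0.
A: beats D, B, and C; loses to E → score 3.
B: beats D; loses to A, E, and C → score 1.
E: beats D, A, B, and C → score 4.
C: beats D and B; loses to A and E → score 2.
E has the best pairwise record.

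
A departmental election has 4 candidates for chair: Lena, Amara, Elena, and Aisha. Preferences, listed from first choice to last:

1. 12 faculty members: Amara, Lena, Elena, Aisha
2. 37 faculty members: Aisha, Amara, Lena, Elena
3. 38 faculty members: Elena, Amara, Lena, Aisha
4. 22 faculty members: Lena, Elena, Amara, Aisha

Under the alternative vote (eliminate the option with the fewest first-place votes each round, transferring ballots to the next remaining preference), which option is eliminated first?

Amara

Round 1: Lena 22, Amara 12, Elena 38, Aisha 37. Eliminate Amara.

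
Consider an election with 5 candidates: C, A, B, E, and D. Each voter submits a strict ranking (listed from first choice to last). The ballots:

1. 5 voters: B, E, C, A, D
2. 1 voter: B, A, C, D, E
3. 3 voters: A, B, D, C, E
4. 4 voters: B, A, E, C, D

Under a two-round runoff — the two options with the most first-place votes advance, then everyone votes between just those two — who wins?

Round 1 first-place votes: C 0, A 3, B 10, E 0, D 0.
B and A advance.
Runoff: B is preferred to A by 10 voters; A by 3.
B wins the runoff.

B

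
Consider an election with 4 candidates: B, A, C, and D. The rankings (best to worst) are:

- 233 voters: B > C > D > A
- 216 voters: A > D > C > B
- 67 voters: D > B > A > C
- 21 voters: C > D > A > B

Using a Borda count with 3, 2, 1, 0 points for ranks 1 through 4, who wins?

D

B: 233·3 + 216·0 + 67·2 + 21·0 = 833
A: 233·0 + 216·3 + 67·1 + 21·1 = 736
C: 233·2 + 216·1 + 67·0 + 21·3 = 745
D: 233·1 + 216·2 + 67·3 + 21·2 = 908
D has the highest Borda score (908).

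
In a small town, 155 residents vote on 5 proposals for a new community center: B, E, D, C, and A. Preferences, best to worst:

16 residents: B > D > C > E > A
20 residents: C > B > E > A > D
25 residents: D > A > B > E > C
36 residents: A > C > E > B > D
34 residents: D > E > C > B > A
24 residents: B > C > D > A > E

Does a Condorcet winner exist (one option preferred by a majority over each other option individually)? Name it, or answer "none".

C vs B: 90–65 for C.
C vs E: 96–59 for C.
C vs D: 80–75 for C.
C vs A: 94–61 for C.
C beats every other option head-to-head.

C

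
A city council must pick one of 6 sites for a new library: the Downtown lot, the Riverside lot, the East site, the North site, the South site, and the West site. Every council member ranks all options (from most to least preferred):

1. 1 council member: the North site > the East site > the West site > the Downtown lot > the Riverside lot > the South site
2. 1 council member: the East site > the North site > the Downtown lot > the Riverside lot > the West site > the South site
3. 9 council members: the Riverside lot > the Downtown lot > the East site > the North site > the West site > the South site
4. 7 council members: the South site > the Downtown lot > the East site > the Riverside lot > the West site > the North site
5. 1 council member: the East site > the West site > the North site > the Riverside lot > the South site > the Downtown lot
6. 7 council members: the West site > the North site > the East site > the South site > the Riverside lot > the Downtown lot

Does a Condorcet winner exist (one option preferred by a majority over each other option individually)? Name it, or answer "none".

none

Checking pairwise contests:
the Riverside lot beats the Downtown lot 17–9.
the East site beats the Riverside lot 17–9.
the Downtown lot beats the East site 16–10.
the Downtown lot beats the North site 16–10.
the East site beats the South site 19–7.
the Downtown lot beats the West site 17–9.
Every option loses at least one head-to-head, so there is no Condorcet winner.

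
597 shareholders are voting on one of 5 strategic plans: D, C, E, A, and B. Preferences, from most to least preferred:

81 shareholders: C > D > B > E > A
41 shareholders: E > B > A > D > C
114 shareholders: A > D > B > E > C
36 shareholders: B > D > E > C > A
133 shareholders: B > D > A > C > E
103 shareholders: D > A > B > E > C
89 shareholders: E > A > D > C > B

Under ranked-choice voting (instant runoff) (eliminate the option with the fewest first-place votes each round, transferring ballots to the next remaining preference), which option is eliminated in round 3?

Round 1: D 103, C 81, E 130, A 114, B 169. Eliminate C.
Round 2: D 184, E 130, A 114, B 169. Eliminate A.
Round 3: D 298, E 130, B 169. Eliminate E.

E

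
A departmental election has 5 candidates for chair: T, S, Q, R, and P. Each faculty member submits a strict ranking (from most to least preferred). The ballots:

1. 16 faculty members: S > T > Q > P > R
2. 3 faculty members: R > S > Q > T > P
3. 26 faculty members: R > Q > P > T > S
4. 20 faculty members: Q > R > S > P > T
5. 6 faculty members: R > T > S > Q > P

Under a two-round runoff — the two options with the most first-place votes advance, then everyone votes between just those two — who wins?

Q

Round 1 first-place votes: T 0, S 16, Q 20, R 35, P 0.
R and Q advance.
Runoff: R is preferred to Q by 35 voters; Q by 36.
Q wins the runoff.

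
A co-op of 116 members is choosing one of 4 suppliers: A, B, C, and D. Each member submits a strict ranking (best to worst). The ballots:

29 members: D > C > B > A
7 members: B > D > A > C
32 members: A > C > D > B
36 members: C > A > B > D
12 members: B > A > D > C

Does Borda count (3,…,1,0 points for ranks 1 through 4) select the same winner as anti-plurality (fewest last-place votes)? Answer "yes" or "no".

Borda — scores: A 199, B 122, C 230, D 145. Winner: C.
Anti-plurality — last-place votes: A 29, B 32, C 19, D 36. Winner: C.
The two methods agree.

yes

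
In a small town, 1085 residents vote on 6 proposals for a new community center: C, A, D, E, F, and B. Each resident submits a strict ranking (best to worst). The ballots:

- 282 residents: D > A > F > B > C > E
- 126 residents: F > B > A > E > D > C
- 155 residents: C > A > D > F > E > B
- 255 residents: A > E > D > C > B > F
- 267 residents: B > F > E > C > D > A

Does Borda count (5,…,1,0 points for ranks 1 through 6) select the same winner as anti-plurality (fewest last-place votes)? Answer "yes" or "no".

no

Borda — scores: C 2101, A 3401, D 3033, E 2228, F 2854, B 2658. Winner: A.
Anti-plurality — last-place votes: C 126, A 267, D 0, E 282, F 255, B 155. Winner: D.
The two methods disagree.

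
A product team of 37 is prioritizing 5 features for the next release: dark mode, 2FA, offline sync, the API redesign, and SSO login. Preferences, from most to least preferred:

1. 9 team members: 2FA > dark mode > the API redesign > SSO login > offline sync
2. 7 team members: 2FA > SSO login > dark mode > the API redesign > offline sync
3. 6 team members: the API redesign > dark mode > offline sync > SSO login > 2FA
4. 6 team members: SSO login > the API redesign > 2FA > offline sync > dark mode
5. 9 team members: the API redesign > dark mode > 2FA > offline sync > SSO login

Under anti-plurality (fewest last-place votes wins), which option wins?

Last-place votes: dark mode 6, 2FA 6, offline sync 16, the API redesign 0, SSO login 9.
the API redesign is ranked last by the fewest voters, so the API redesign wins.

the API redesign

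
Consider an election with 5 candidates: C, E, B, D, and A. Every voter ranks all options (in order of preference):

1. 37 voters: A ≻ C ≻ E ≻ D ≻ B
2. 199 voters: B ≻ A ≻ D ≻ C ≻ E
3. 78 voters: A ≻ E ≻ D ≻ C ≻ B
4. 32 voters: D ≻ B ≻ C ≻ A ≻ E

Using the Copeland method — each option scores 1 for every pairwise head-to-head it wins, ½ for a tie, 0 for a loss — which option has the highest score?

B

C: beats E; loses to B, D, and A → score 1.
E: loses to C, B, D, and A → score 0.
B: beats C, E, D, and A → score 4.
D: beats C and E; loses to B and A → score 2.
A: beats C, E, and D; loses to B → score 3.
B has the best pairwise record.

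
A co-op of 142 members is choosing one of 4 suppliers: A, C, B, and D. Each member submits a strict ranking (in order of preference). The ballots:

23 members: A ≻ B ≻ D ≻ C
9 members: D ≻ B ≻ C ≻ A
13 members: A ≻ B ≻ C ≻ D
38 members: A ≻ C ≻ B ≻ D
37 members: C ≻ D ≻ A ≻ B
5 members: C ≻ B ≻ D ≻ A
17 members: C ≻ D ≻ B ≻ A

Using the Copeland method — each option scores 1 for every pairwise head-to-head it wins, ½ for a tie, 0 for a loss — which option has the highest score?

A

A: beats C, B, and D → score 3.
C: beats B and D; loses to A → score 2.
B: beats D; loses to A and C → score 1.
D: loses to A, C, and B → score 0.
A has the best pairwise record.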